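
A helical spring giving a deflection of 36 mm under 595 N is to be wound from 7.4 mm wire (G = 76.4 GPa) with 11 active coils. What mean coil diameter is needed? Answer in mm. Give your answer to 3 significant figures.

Required rate k = F/δ = 595/36 = 16.528 N/mm
D = (Gd⁴/(8N_a·k))^(1/3) = (76.4×10³·7.4⁴/(8·11·16.528))^(1/3)
  = (157515)^(1/3) = 54.0059 mm

54.0 mm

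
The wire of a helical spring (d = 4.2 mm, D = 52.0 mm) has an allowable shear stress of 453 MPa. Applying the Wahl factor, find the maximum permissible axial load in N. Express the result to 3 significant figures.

227 N

C = D/d = 52.0/4.2 = 12.3810
K_W = (4C−1)/(4C−4) + 0.615/C = 48.524/45.524 + 0.0497 = 1.1156
τ_max = K·8FD/(πd³) → F_max = τ_allow·πd³/(8DK)
F_max = 453·π·4.2³/(8·52.0·1.1156) = 1.0544e+05/464.08 = 227.2 N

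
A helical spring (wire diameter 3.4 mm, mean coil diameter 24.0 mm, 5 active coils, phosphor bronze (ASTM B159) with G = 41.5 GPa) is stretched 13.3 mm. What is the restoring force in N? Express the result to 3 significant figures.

k = Gd⁴/(8D³N_a) = (41.5×10³)(3.4⁴)/(8·24.0³·5) = 10.029 N/mm
F = k·δ = 10.029 × 13.3 = 133.39 N

133 N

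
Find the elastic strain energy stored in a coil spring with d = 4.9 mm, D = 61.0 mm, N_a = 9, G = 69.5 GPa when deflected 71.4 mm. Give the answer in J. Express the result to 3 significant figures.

6.25 J

k = Gd⁴/(8D³N_a) = (69.5×10³)(4.9⁴)/(8·61.0³·9) = 2.4516 N/mm
U = ½kδ² = 0.5 × 2.4516 × 71.4² = 6249 N·mm = 6.249 J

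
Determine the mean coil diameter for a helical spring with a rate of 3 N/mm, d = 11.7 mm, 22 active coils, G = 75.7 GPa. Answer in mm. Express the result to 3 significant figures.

D = (Gd⁴/(8N_a·k))^(1/3) = (75.7×10³·11.7⁴/(8·22·3))^(1/3)
  = (2.68661e+06)^(1/3) = 139.0172 mm

139 mm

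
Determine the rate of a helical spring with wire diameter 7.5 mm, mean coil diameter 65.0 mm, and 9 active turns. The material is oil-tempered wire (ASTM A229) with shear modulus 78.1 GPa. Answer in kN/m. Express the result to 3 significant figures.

12.5 kN/m

k = Gd⁴/(8D³N_a) = (78.1×10³ × 7.5⁴) / (8 × 65.0³ × 9)
  = 2.47113e+08 / 1.9773e+07 = 12.498 N/mm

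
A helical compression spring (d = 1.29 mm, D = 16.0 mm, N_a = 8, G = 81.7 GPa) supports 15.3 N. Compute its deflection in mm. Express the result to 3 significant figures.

k = Gd⁴/(8D³N_a) = (81.7×10³)(1.29⁴)/(8·16.0³·8) = 0.86306 N/mm
δ = F/k = 15.3 / 0.86306 = 17.728 mm

17.7 mm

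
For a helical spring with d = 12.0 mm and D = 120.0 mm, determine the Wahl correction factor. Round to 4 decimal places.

C = D/d = 120.0/12.0 = 10.0000
K_W = (4C−1)/(4C−4) + 0.615/C = 39.000/36.000 + 0.0615 = 1.1448

1.1448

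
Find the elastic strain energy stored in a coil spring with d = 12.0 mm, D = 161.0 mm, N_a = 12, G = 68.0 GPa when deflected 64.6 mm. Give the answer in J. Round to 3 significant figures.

7.34 J

k = Gd⁴/(8D³N_a) = (68.0×10³)(12.0⁴)/(8·161.0³·12) = 3.5195 N/mm
U = ½kδ² = 0.5 × 3.5195 × 64.6² = 7343.8 N·mm = 7.3438 J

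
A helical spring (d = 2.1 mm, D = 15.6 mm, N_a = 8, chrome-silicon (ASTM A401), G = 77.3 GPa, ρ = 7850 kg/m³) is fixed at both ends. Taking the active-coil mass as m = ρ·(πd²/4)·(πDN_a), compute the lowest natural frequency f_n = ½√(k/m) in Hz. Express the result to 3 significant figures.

k = Gd⁴/(8D³N_a) = (77.3×10³)(2.1⁴)/(8·15.6³·8) = 6.1873 N/mm = 6187.3 N/m
Wire length L = πDN_a = π·15.6·8 = 392.07 mm
m = ρ·(πd²/4)·L = 7850 × 3.4636×10⁻⁶ m² × 0.39207 m = 0.01066 kg
f_n = ½√(k/m) = 0.5·√(6187.3/0.01066) = 0.5·√(5.8042e+05) = 380.93 Hz

381 Hz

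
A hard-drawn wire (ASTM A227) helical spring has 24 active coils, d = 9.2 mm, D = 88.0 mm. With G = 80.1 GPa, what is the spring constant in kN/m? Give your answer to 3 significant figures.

4.39 kN/m

k = Gd⁴/(8D³N_a) = (80.1×10³ × 9.2⁴) / (8 × 88.0³ × 24)
  = 5.73831e+08 / 1.30843e+08 = 4.3857 N/mm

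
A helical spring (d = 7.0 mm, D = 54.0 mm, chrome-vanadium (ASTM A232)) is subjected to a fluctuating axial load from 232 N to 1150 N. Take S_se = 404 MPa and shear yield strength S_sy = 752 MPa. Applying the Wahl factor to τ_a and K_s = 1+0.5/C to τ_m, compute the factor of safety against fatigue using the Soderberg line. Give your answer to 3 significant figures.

1.07

C = D/d = 54.0/7.0 = 7.7143; K_W = (4C−1)/(4C−4)+0.615/C = 1.1914; K_s = 1+0.5/C = 1.0648
F_a = (F_max−F_min)/2 = 459 N; F_m = (F_max+F_min)/2 = 691 N
τ_a = K_W·8F_aD/(πd³) = 1.1914 × 184.01 = 219.24 MPa
τ_m = K_s·8F_mD/(πd³) = 1.0648 × 277.02 = 294.98 MPa
Soderberg: 1/n_f = τ_a/S_se + τ_m/S_sy = 219.24/404 + 294.98/752 = 0.54267 + 0.39226 = 0.93493
n_f = 1/0.93493 = 1.07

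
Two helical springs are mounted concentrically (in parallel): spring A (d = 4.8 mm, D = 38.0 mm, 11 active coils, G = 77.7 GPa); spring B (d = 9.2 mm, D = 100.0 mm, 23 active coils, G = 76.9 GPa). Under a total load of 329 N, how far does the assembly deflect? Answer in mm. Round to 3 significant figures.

k_A = Gd⁴/(8D³N_a) = (77.7×10³)(4.8⁴)/(8·38.0³·11) = 8.5419 N/mm
k_B = Gd⁴/(8D³N_a) = (76.9×10³)(9.2⁴)/(8·100.0³·23) = 2.9941 N/mm
Parallel: k_eq = 8.5419 + 2.9941 = 11.536 N/mm
δ = F/k_eq = 329/11.536 = 28.52 mm

28.5 mm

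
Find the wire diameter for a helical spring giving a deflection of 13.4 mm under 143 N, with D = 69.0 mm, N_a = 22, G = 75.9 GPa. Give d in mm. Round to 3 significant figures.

9.50 mm

Required rate k = F/δ = 143/13.4 = 10.672 N/mm
d = (8D³N_a·k / G)^(1/4) = (8·69.0³·22·10.672 / (75.9×10³))^0.25
  = (8129.2)^0.25 = 9.4954 mm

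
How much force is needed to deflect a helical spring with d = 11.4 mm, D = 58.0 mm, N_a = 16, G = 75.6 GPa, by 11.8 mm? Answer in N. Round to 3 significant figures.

603 N

k = Gd⁴/(8D³N_a) = (75.6×10³)(11.4⁴)/(8·58.0³·16) = 51.127 N/mm
F = k·δ = 51.127 × 11.8 = 603.29 N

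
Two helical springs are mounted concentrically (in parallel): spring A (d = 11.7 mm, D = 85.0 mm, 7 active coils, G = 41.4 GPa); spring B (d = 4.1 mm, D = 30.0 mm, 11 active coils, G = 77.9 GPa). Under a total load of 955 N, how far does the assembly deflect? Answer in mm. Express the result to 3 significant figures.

k_A = Gd⁴/(8D³N_a) = (41.4×10³)(11.7⁴)/(8·85.0³·7) = 22.558 N/mm
k_B = Gd⁴/(8D³N_a) = (77.9×10³)(4.1⁴)/(8·30.0³·11) = 9.2646 N/mm
Parallel: k_eq = 22.558 + 9.2646 = 31.823 N/mm
δ = F/k_eq = 955/31.823 = 30.01 mm

30.0 mm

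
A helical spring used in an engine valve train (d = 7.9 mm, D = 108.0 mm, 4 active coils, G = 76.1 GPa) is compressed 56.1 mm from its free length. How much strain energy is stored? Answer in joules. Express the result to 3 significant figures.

11.6 J

k = Gd⁴/(8D³N_a) = (76.1×10³)(7.9⁴)/(8·108.0³·4) = 7.3531 N/mm
U = ½kδ² = 0.5 × 7.3531 × 56.1² = 11571 N·mm = 11.571 J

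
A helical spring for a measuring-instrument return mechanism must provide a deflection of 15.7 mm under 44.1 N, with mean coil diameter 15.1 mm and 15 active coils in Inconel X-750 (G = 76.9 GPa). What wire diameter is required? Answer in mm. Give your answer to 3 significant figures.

Required rate k = F/δ = 44.1/15.7 = 2.8089 N/mm
d = (8D³N_a·k / G)^(1/4) = (8·15.1³·15·2.8089 / (76.9×10³))^0.25
  = (15.091)^0.25 = 1.9710 mm

1.97 mm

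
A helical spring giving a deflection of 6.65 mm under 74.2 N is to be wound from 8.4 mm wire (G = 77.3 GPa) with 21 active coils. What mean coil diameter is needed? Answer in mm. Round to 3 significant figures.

Required rate k = F/δ = 74.2/6.65 = 11.158 N/mm
D = (Gd⁴/(8N_a·k))^(1/3) = (77.3×10³·8.4⁴/(8·21·11.158))^(1/3)
  = (205308)^(1/3) = 58.9932 mm

59.0 mm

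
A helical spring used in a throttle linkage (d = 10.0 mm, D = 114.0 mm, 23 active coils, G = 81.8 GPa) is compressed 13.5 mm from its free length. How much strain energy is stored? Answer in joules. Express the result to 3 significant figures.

k = Gd⁴/(8D³N_a) = (81.8×10³)(10.0⁴)/(8·114.0³·23) = 3.0007 N/mm
U = ½kδ² = 0.5 × 3.0007 × 13.5² = 273.44 N·mm = 0.27344 J

0.273 J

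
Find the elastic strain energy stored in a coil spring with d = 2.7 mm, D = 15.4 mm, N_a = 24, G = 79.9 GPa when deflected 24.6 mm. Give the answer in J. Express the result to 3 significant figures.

1.83 J

k = Gd⁴/(8D³N_a) = (79.9×10³)(2.7⁴)/(8·15.4³·24) = 6.0553 N/mm
U = ½kδ² = 0.5 × 6.0553 × 24.6² = 1832.2 N·mm = 1.8322 J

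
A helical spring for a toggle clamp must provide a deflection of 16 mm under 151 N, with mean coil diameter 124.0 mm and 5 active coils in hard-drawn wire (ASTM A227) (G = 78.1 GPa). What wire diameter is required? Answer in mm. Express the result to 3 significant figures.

Required rate k = F/δ = 151/16 = 9.4375 N/mm
d = (8D³N_a·k / G)^(1/4) = (8·124.0³·5·9.4375 / (78.1×10³))^0.25
  = (9215.8)^0.25 = 9.7979 mm

9.80 mm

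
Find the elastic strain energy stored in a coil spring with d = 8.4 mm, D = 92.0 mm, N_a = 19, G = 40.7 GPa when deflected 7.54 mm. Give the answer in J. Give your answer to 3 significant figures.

0.0487 J

k = Gd⁴/(8D³N_a) = (40.7×10³)(8.4⁴)/(8·92.0³·19) = 1.712 N/mm
U = ½kδ² = 0.5 × 1.712 × 7.54² = 48.665 N·mm = 0.048665 J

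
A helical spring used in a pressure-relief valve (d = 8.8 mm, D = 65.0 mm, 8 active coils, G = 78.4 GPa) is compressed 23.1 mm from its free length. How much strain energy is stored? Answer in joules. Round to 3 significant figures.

k = Gd⁴/(8D³N_a) = (78.4×10³)(8.8⁴)/(8·65.0³·8) = 26.75 N/mm
U = ½kδ² = 0.5 × 26.75 × 23.1² = 7137.1 N·mm = 7.1371 J

7.14 J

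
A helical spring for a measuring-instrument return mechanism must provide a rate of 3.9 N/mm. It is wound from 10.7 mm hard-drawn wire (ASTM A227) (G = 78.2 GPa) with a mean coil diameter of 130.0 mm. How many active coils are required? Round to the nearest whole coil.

N_a = Gd⁴/(8D³k) = (78.2×10³ × 10.7⁴)/(8 × 130.0³ × 3.9)
    = 1.02504e+09 / 6.85464e+07 = 14.95 → 15 coils

15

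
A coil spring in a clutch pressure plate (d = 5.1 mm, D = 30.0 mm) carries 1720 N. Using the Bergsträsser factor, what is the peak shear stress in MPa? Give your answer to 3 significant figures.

1230 MPa

Spring index C = D/d = 30.0/5.1 = 5.8824
K_B = (4C+2)/(4C−3) = 25.529/20.529 = 1.2436
τ₀ = 8FD/(πd³) = 8·1720·30.0/(π·5.1³) = 412800/416.74 = 990.56 MPa
τ_max = K·τ₀ = 1.2436 × 990.56 = 1231.8 MPa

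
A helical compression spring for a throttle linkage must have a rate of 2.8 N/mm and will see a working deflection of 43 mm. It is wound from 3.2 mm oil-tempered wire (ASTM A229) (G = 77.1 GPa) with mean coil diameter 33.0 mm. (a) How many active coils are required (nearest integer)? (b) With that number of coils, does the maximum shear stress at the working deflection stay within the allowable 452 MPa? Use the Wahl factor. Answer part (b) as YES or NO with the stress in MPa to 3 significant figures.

(a) 10 coils; (b) YES, τ_max = 354 MPa

N_a = Gd⁴/(8D³k) = (77.1×10³)(3.2⁴)/(8·33.0³·2.8) = 10.04 → N_a = 10
Actual rate k = Gd⁴/(8D³·10) = 2.812 N/mm
Working load F = kδ = 2.812·43 = 120.92 N
C = 33.0/3.2 = 10.3125; K_W = (4C−1)/(4C−4)+0.615/C = 1.1402
τ_max = K_W·8FD/(πd³) = 1.1402·310.1 = 353.56 MPa
τ_max ≤ 452 MPa → acceptable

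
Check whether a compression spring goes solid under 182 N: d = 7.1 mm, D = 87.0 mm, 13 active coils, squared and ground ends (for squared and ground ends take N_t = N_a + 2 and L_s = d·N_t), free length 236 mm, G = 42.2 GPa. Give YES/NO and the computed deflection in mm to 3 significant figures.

NO, δ = 116 mm

k = Gd⁴/(8D³N_a) = (42.2×10³)(7.1⁴)/(8·87.0³·13) = 1.5659 N/mm
N_t = 15; L_s = 7.1·15 = 106.5 mm; δ_solid = L₀ − L_s = 236 − 106.5 = 129.5 mm
δ = F/k = 182/1.5659 = 116.23 mm
δ < δ_solid → spring does not go solid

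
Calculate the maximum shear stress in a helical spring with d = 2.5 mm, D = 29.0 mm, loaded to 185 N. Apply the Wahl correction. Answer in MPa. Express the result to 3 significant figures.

Spring index C = D/d = 29.0/2.5 = 11.6000
K_W = (4C−1)/(4C−4) + 0.615/C = 45.400/42.400 + 0.0530 = 1.1238
τ₀ = 8FD/(πd³) = 8·185·29.0/(π·2.5³) = 42920/49.087 = 874.36 MPa
τ_max = K·τ₀ = 1.1238 × 874.36 = 982.58 MPa

983 MPa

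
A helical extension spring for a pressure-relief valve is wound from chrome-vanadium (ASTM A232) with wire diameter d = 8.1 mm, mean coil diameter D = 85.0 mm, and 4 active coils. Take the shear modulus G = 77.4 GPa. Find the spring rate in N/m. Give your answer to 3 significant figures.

17000 N/m

k = Gd⁴/(8D³N_a) = (77.4×10³ × 8.1⁴) / (8 × 85.0³ × 4)
  = 3.33182e+08 / 1.9652e+07 = 16.954 N/mm = 16954 N/m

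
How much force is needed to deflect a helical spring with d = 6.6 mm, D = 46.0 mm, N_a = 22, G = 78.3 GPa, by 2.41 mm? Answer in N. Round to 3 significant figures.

k = Gd⁴/(8D³N_a) = (78.3×10³)(6.6⁴)/(8·46.0³·22) = 8.6726 N/mm
F = k·δ = 8.6726 × 2.41 = 20.901 N

20.9 N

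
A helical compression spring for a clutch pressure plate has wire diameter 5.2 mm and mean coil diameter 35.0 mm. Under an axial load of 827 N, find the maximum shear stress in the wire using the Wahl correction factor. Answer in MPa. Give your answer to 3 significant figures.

Spring index C = D/d = 35.0/5.2 = 6.7308
K_W = (4C−1)/(4C−4) + 0.615/C = 25.923/22.923 + 0.0914 = 1.2222
τ₀ = 8FD/(πd³) = 8·827·35.0/(π·5.2³) = 231560/441.73 = 524.21 MPa
τ_max = K·τ₀ = 1.2222 × 524.21 = 640.71 MPa

641 MPa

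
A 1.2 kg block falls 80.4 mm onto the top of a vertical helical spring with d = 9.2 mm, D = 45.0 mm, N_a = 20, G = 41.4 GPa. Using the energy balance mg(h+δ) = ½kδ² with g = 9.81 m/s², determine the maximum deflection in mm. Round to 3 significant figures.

k = Gd⁴/(8D³N_a) = (41.4×10³)(9.2⁴)/(8·45.0³·20) = 20.342 N/mm
W = mg = 1.2 × 9.81 = 11.772 N
½kδ² − Wδ − Wh = 0 → δ = (W + √(W² + 2kWh))/k
δ = (11.772 + √(138.58 + 38506.2))/20.342 = (11.772 + 196.58)/20.342 = 10.243 mm

10.2 mm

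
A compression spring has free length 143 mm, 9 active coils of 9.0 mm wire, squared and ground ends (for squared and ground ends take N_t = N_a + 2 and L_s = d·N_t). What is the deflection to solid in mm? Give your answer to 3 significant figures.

N_t = 11; L_s = 9.0·11 = 99 mm
δ_solid = L₀ − L_s = 143 − 99 = 44 mm

44.0 mm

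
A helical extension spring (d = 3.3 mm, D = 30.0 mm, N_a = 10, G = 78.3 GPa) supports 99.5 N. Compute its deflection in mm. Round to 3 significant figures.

23.1 mm

k = Gd⁴/(8D³N_a) = (78.3×10³)(3.3⁴)/(8·30.0³·10) = 4.299 N/mm
δ = F/k = 99.5 / 4.299 = 23.145 mm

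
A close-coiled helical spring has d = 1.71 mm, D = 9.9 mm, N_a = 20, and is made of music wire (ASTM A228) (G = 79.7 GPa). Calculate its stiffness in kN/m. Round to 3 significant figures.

k = Gd⁴/(8D³N_a) = (79.7×10³ × 1.71⁴) / (8 × 9.9³ × 20)
  = 681464 / 155248 = 4.3895 N/mm

4.39 kN/m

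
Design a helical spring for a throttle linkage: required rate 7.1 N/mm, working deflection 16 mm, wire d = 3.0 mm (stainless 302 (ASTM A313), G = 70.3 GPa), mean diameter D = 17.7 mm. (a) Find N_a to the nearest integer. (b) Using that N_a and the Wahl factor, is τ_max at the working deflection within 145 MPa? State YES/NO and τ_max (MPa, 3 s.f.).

N_a = Gd⁴/(8D³k) = (70.3×10³)(3.0⁴)/(8·17.7³·7.1) = 18.08 → N_a = 18
Actual rate k = Gd⁴/(8D³·18) = 7.1311 N/mm
Working load F = kδ = 7.1311·16 = 114.1 N
C = 17.7/3.0 = 5.9000; K_W = (4C−1)/(4C−4)+0.615/C = 1.2573
τ_max = K_W·8FD/(πd³) = 1.2573·190.47 = 239.48 MPa
τ_max > 145 MPa → exceeds allowable

(a) 18 coils; (b) NO, τ_max = 239 MPa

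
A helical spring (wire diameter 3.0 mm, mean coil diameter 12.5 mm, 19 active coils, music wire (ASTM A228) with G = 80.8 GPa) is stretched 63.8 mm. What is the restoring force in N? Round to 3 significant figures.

k = Gd⁴/(8D³N_a) = (80.8×10³)(3.0⁴)/(8·12.5³·19) = 22.046 N/mm
F = k·δ = 22.046 × 63.8 = 1406.5 N

1410 N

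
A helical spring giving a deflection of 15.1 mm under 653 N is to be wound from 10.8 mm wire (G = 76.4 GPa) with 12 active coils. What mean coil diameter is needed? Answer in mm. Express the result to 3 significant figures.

63.0 mm

Required rate k = F/δ = 653/15.1 = 43.245 N/mm
D = (Gd⁴/(8N_a·k))^(1/3) = (76.4×10³·10.8⁴/(8·12·43.245))^(1/3)
  = (250369)^(1/3) = 63.0270 mm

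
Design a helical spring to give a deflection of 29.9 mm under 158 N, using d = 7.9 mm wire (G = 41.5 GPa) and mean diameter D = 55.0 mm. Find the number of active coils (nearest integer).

23

Required rate k = F/δ = 158/29.9 = 5.2843 N/mm
N_a = Gd⁴/(8D³k) = (41.5×10³ × 7.9⁴)/(8 × 55.0³ × 5.2843)
    = 1.61643e+08 / 7.03338e+06 = 22.98 → 23 coils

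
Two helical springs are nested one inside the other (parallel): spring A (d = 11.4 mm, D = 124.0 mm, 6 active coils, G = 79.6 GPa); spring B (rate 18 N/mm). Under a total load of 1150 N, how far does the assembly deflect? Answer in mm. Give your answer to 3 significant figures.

k_A = Gd⁴/(8D³N_a) = (79.6×10³)(11.4⁴)/(8·124.0³·6) = 14.69 N/mm
Parallel: k_eq = 14.69 + 18 = 32.69 N/mm
δ = F/k_eq = 1150/32.69 = 35.179 mm

35.2 mm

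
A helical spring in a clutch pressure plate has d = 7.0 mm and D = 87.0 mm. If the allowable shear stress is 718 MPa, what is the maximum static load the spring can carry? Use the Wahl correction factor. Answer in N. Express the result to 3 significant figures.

997 N

C = D/d = 87.0/7.0 = 12.4286
K_W = (4C−1)/(4C−4) + 0.615/C = 48.714/45.714 + 0.0495 = 1.1151
τ_max = K·8FD/(πd³) → F_max = τ_allow·πd³/(8DK)
F_max = 718·π·7.0³/(8·87.0·1.1151) = 7.7369e+05/776.12 = 996.88 N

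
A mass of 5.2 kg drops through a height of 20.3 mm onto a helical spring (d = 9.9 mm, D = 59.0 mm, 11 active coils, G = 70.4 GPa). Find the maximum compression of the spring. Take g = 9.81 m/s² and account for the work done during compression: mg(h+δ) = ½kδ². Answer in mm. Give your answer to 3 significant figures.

8.93 mm

k = Gd⁴/(8D³N_a) = (70.4×10³)(9.9⁴)/(8·59.0³·11) = 37.417 N/mm
W = mg = 5.2 × 9.81 = 51.012 N
½kδ² − Wδ − Wh = 0 → δ = (W + √(W² + 2kWh))/k
δ = (51.012 + √(2602.2 + 77494.9))/37.417 = (51.012 + 283.01)/37.417 = 8.927 mm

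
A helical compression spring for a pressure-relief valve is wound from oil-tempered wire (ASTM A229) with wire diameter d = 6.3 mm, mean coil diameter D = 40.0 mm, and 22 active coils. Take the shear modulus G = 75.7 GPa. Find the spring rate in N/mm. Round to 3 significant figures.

10.6 N/mm

k = Gd⁴/(8D³N_a) = (75.7×10³ × 6.3⁴) / (8 × 40.0³ × 22)
  = 1.1925e+08 / 1.1264e+07 = 10.587 N/mm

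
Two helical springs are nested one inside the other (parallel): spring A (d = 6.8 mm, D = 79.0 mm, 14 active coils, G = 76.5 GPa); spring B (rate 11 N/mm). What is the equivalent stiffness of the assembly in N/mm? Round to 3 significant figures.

14.0 N/mm

k_A = Gd⁴/(8D³N_a) = (76.5×10³)(6.8⁴)/(8·79.0³·14) = 2.9621 N/mm
Parallel: k_eq = 2.9621 + 11 = 13.962 N/mm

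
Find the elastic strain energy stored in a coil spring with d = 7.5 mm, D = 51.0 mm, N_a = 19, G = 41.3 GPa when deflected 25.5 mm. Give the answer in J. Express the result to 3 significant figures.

2.11 J

k = Gd⁴/(8D³N_a) = (41.3×10³)(7.5⁴)/(8·51.0³·19) = 6.481 N/mm
U = ½kδ² = 0.5 × 6.481 × 25.5² = 2107.1 N·mm = 2.1071 J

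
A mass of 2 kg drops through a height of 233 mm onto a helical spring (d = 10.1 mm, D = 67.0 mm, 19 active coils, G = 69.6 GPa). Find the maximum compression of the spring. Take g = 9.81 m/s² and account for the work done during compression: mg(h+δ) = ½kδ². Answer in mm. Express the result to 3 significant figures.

25.3 mm

k = Gd⁴/(8D³N_a) = (69.6×10³)(10.1⁴)/(8·67.0³·19) = 15.843 N/mm
W = mg = 2 × 9.81 = 19.62 N
½kδ² − Wδ − Wh = 0 → δ = (W + √(W² + 2kWh))/k
δ = (19.62 + √(384.94 + 144848))/15.843 = (19.62 + 381.09)/15.843 = 25.293 mm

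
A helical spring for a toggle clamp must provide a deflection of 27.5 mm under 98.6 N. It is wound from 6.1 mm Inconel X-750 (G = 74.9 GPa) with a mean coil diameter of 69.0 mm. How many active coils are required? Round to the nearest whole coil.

Required rate k = F/δ = 98.6/27.5 = 3.5855 N/mm
N_a = Gd⁴/(8D³k) = (74.9×10³ × 6.1⁴)/(8 × 69.0³ × 3.5855)
    = 1.03705e+08 / 9.42283e+06 = 11.01 → 11 coils

11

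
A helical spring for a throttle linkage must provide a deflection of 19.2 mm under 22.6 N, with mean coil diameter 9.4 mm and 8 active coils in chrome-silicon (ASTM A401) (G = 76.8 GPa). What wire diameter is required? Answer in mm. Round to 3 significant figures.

0.950 mm

Required rate k = F/δ = 22.6/19.2 = 1.1771 N/mm
d = (8D³N_a·k / G)^(1/4) = (8·9.4³·8·1.1771 / (76.8×10³))^0.25
  = (0.81472)^0.25 = 0.9501 mm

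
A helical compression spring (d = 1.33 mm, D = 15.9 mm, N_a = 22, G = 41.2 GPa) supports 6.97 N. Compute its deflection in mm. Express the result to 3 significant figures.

38.3 mm

k = Gd⁴/(8D³N_a) = (41.2×10³)(1.33⁴)/(8·15.9³·22) = 0.18222 N/mm
δ = F/k = 6.97 / 0.18222 = 38.25 mm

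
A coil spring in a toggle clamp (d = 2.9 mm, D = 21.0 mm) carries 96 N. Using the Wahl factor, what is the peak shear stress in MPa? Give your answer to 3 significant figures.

Spring index C = D/d = 21.0/2.9 = 7.2414
K_W = (4C−1)/(4C−4) + 0.615/C = 27.966/24.966 + 0.0849 = 1.2051
τ₀ = 8FD/(πd³) = 8·96·21.0/(π·2.9³) = 16128/76.62 = 210.49 MPa
τ_max = K·τ₀ = 1.2051 × 210.49 = 253.66 MPa

254 MPa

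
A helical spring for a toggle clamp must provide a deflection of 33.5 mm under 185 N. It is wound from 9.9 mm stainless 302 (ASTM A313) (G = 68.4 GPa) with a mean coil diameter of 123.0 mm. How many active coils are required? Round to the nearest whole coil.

8

Required rate k = F/δ = 185/33.5 = 5.5224 N/mm
N_a = Gd⁴/(8D³k) = (68.4×10³ × 9.9⁴)/(8 × 123.0³ × 5.5224)
    = 6.57048e+08 / 8.22114e+07 = 7.992 → 8 coils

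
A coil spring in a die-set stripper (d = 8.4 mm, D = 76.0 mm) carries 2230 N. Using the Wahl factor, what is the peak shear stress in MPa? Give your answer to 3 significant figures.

Spring index C = D/d = 76.0/8.4 = 9.0476
K_W = (4C−1)/(4C−4) + 0.615/C = 35.190/32.190 + 0.0680 = 1.1612
τ₀ = 8FD/(πd³) = 8·2230·76.0/(π·8.4³) = 1.35584e+06/1862 = 728.15 MPa
τ_max = K·τ₀ = 1.1612 × 728.15 = 845.5 MPa

846 MPa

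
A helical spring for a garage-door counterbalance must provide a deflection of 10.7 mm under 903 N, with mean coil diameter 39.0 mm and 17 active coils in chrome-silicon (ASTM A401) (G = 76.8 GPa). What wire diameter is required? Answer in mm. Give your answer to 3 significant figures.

9.70 mm

Required rate k = F/δ = 903/10.7 = 84.393 N/mm
d = (8D³N_a·k / G)^(1/4) = (8·39.0³·17·84.393 / (76.8×10³))^0.25
  = (8864.9)^0.25 = 9.7033 mm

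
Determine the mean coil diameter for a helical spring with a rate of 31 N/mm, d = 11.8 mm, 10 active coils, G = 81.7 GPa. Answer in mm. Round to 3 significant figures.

D = (Gd⁴/(8N_a·k))^(1/3) = (81.7×10³·11.8⁴/(8·10·31))^(1/3)
  = (638702)^(1/3) = 86.1191 mm

86.1 mm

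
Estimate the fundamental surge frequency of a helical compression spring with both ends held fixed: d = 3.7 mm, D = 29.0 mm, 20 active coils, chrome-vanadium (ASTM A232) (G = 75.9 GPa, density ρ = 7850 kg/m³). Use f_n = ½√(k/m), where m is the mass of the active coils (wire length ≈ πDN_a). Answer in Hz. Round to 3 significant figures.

k = Gd⁴/(8D³N_a) = (75.9×10³)(3.7⁴)/(8·29.0³·20) = 3.6453 N/mm = 3645.3 N/m
Wire length L = πDN_a = π·29.0·20 = 1822.1 mm
m = ρ·(πd²/4)·L = 7850 × 10.752×10⁻⁶ m² × 1.8221 m = 0.15379 kg
f_n = ½√(k/m) = 0.5·√(3645.3/0.15379) = 0.5·√(23702) = 76.978 Hz

77.0 Hz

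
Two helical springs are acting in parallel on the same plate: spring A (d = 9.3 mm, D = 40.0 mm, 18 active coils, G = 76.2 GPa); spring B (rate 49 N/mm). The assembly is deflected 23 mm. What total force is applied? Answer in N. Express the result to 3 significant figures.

2550 N

k_A = Gd⁴/(8D³N_a) = (76.2×10³)(9.3⁴)/(8·40.0³·18) = 61.851 N/mm
Parallel: k_eq = 61.851 + 49 = 110.85 N/mm
F = k_eq·δ = 110.85·23 = 2549.6 N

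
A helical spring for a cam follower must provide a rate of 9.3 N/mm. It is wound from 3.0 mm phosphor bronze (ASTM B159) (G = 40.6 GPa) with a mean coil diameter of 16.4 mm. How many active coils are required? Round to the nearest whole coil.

N_a = Gd⁴/(8D³k) = (40.6×10³ × 3.0⁴)/(8 × 16.4³ × 9.3)
    = 3.2886e+06 / 328174 = 10.02 → 10 coils

10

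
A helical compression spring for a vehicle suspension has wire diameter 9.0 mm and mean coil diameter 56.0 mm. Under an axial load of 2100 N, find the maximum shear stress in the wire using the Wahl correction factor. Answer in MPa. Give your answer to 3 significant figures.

Spring index C = D/d = 56.0/9.0 = 6.2222
K_W = (4C−1)/(4C−4) + 0.615/C = 23.889/20.889 + 0.0988 = 1.2425
τ₀ = 8FD/(πd³) = 8·2100·56.0/(π·9.0³) = 940800/2290.2 = 410.79 MPa
τ_max = K·τ₀ = 1.2425 × 410.79 = 510.39 MPa

510 MPa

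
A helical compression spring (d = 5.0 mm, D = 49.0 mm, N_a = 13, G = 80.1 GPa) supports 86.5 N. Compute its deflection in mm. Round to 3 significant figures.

k = Gd⁴/(8D³N_a) = (80.1×10³)(5.0⁴)/(8·49.0³·13) = 4.0916 N/mm
δ = F/k = 86.5 / 4.0916 = 21.141 mm

21.1 mm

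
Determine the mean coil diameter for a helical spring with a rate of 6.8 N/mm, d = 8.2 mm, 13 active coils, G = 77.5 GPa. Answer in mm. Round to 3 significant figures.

79.1 mm

D = (Gd⁴/(8N_a·k))^(1/3) = (77.5×10³·8.2⁴/(8·13·6.8))^(1/3)
  = (495467)^(1/3) = 79.1295 mm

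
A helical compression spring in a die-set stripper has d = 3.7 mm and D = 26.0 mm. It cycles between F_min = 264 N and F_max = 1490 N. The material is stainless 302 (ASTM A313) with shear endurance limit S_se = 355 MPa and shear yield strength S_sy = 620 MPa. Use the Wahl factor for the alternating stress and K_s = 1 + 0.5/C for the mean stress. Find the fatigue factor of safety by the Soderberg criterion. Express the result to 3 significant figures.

0.212

C = D/d = 26.0/3.7 = 7.0270; K_W = (4C−1)/(4C−4)+0.615/C = 1.2120; K_s = 1+0.5/C = 1.0712
F_a = (F_max−F_min)/2 = 613 N; F_m = (F_max+F_min)/2 = 877 N
τ_a = K_W·8F_aD/(πd³) = 1.2120 × 801.25 = 971.08 MPa
τ_m = K_s·8F_mD/(πd³) = 1.0712 × 1146.3 = 1227.9 MPa
Soderberg: 1/n_f = τ_a/S_se + τ_m/S_sy = 971.08/355 + 1227.9/620 = 2.73545 + 1.98047 = 4.7159
n_f = 1/4.7159 = 0.212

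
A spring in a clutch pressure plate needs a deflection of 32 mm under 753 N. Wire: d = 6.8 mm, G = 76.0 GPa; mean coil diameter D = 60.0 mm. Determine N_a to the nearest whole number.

Required rate k = F/δ = 753/32 = 23.531 N/mm
N_a = Gd⁴/(8D³k) = (76.0×10³ × 6.8⁴)/(8 × 60.0³ × 23.531)
    = 1.62498e+08 / 4.0662e+07 = 3.996 → 4 coils

4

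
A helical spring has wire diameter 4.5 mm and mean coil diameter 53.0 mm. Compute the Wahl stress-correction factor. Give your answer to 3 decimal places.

1.122

C = D/d = 53.0/4.5 = 11.7778
K_W = (4C−1)/(4C−4) + 0.615/C = 46.111/43.111 + 0.0522 = 1.1218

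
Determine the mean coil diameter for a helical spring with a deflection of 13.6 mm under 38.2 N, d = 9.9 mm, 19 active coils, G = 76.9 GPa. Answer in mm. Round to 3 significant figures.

Required rate k = F/δ = 38.2/13.6 = 2.8088 N/mm
D = (Gd⁴/(8N_a·k))^(1/3) = (76.9×10³·9.9⁴/(8·19·2.8088))^(1/3)
  = (1.73021e+06)^(1/3) = 120.0512 mm

120 mm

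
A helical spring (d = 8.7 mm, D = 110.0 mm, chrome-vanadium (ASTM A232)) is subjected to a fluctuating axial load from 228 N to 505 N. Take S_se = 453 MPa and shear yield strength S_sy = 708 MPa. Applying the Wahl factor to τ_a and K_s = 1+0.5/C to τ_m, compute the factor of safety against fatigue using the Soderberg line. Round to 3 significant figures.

2.68

C = D/d = 110.0/8.7 = 12.6437; K_W = (4C−1)/(4C−4)+0.615/C = 1.1131; K_s = 1+0.5/C = 1.0395
F_a = (F_max−F_min)/2 = 138.5 N; F_m = (F_max+F_min)/2 = 366.5 N
τ_a = K_W·8F_aD/(πd³) = 1.1131 × 58.915 = 65.575 MPa
τ_m = K_s·8F_mD/(πd³) = 1.0395 × 155.9 = 162.07 MPa
Soderberg: 1/n_f = τ_a/S_se + τ_m/S_sy = 65.575/453 + 162.07/708 = 0.14476 + 0.22891 = 0.37367
n_f = 1/0.37367 = 2.676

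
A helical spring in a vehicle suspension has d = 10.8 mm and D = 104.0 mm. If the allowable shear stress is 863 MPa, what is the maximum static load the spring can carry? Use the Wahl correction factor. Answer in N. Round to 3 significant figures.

3570 N

C = D/d = 104.0/10.8 = 9.6296
K_W = (4C−1)/(4C−4) + 0.615/C = 37.519/34.519 + 0.0639 = 1.1508
τ_max = K·8FD/(πd³) → F_max = τ_allow·πd³/(8DK)
F_max = 863·π·10.8³/(8·104.0·1.1508) = 3.4153e+06/957.45 = 3567.1 N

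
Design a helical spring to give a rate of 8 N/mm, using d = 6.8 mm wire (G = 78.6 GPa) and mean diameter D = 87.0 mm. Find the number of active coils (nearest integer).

4

N_a = Gd⁴/(8D³k) = (78.6×10³ × 6.8⁴)/(8 × 87.0³ × 8)
    = 1.68058e+08 / 4.21442e+07 = 3.988 → 4 coils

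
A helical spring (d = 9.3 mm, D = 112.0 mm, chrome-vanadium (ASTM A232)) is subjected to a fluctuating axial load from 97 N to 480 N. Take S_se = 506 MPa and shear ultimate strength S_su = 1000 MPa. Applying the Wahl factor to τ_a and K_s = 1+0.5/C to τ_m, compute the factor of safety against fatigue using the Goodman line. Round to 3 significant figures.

3.90

C = D/d = 112.0/9.3 = 12.0430; K_W = (4C−1)/(4C−4)+0.615/C = 1.1190; K_s = 1+0.5/C = 1.0415
F_a = (F_max−F_min)/2 = 191.5 N; F_m = (F_max+F_min)/2 = 288.5 N
τ_a = K_W·8F_aD/(πd³) = 1.1190 × 67.901 = 75.98 MPa
τ_m = K_s·8F_mD/(πd³) = 1.0415 × 102.3 = 106.54 MPa
Goodman: 1/n_f = τ_a/S_se + τ_m/S_su = 75.98/506 + 106.54/1000 = 0.15016 + 0.10654 = 0.2567
n_f = 1/0.2567 = 3.896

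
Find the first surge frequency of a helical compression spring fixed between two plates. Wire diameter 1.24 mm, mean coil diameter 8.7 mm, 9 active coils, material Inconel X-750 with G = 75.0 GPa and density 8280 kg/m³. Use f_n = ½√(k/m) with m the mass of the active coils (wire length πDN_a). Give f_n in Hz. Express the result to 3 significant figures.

617 Hz

k = Gd⁴/(8D³N_a) = (75.0×10³)(1.24⁴)/(8·8.7³·9) = 3.7399 N/mm = 3739.9 N/m
Wire length L = πDN_a = π·8.7·9 = 245.99 mm
m = ρ·(πd²/4)·L = 8280 × 1.2076×10⁻⁶ m² × 0.24599 m = 0.0024597 kg
f_n = ½√(k/m) = 0.5·√(3739.9/0.0024597) = 0.5·√(1.5205e+06) = 616.54 Hz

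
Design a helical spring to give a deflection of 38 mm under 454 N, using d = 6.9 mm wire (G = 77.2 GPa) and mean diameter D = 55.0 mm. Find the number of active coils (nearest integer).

Required rate k = F/δ = 454/38 = 11.947 N/mm
N_a = Gd⁴/(8D³k) = (77.2×10³ × 6.9⁴)/(8 × 55.0³ × 11.947)
    = 1.7499e+08 / 1.59019e+07 = 11 → 11 coils

11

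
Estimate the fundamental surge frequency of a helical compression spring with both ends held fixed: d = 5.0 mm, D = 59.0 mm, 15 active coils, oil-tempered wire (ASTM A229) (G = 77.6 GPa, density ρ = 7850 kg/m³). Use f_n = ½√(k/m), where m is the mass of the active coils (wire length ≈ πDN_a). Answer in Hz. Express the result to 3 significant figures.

33.9 Hz

k = Gd⁴/(8D³N_a) = (77.6×10³)(5.0⁴)/(8·59.0³·15) = 1.9679 N/mm = 1967.9 N/m
Wire length L = πDN_a = π·59.0·15 = 2780.3 mm
m = ρ·(πd²/4)·L = 7850 × 19.635×10⁻⁶ m² × 2.7803 m = 0.42854 kg
f_n = ½√(k/m) = 0.5·√(1967.9/0.42854) = 0.5·√(4592.1) = 33.883 Hz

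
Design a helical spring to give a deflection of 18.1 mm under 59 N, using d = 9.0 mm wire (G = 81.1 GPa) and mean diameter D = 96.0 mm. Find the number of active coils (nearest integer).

23

Required rate k = F/δ = 59/18.1 = 3.2597 N/mm
N_a = Gd⁴/(8D³k) = (81.1×10³ × 9.0⁴)/(8 × 96.0³ × 3.2597)
    = 5.32097e+08 / 2.30716e+07 = 23.06 → 23 coils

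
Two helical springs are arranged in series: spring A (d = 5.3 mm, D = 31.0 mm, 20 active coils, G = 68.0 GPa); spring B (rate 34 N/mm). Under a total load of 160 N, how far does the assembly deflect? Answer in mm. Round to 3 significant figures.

k_A = Gd⁴/(8D³N_a) = (68.0×10³)(5.3⁴)/(8·31.0³·20) = 11.257 N/mm
Series: 1/k_eq = 1/11.257 + 1/34 = 0.11825; k_eq = 8.4568 N/mm
δ = F/k_eq = 160/8.4568 = 18.92 mm

18.9 mm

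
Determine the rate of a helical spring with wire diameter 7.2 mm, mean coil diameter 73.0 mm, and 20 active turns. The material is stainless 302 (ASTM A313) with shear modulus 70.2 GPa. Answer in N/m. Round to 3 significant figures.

k = Gd⁴/(8D³N_a) = (70.2×10³ × 7.2⁴) / (8 × 73.0³ × 20)
  = 1.88654e+08 / 6.22427e+07 = 3.0309 N/mm = 3030.9 N/m

3030 N/m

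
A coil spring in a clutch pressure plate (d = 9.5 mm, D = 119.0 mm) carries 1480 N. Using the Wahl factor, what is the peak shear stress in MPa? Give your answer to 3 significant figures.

583 MPa

Spring index C = D/d = 119.0/9.5 = 12.5263
K_W = (4C−1)/(4C−4) + 0.615/C = 49.105/46.105 + 0.0491 = 1.1142
τ₀ = 8FD/(πd³) = 8·1480·119.0/(π·9.5³) = 1.40896e+06/2693.5 = 523.09 MPa
τ_max = K·τ₀ = 1.1142 × 523.09 = 582.81 MPa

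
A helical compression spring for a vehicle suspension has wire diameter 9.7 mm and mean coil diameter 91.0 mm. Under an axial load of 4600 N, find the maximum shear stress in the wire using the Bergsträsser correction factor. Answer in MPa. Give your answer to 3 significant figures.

1340 MPa

Spring index C = D/d = 91.0/9.7 = 9.3814
K_B = (4C+2)/(4C−3) = 39.526/34.526 = 1.1448
τ₀ = 8FD/(πd³) = 8·4600·91.0/(π·9.7³) = 3.3488e+06/2867.2 = 1167.9 MPa
τ_max = K·τ₀ = 1.1448 × 1167.9 = 1337.1 MPa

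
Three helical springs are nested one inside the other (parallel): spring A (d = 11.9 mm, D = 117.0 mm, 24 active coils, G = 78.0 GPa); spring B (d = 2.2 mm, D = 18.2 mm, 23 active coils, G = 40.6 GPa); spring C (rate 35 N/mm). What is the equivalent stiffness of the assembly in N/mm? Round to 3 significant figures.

k_A = Gd⁴/(8D³N_a) = (78.0×10³)(11.9⁴)/(8·117.0³·24) = 5.0866 N/mm
k_B = Gd⁴/(8D³N_a) = (40.6×10³)(2.2⁴)/(8·18.2³·23) = 0.8574 N/mm
Parallel: k_eq = 5.0866 + 0.8574 + 35 = 40.944 N/mm

40.9 N/mm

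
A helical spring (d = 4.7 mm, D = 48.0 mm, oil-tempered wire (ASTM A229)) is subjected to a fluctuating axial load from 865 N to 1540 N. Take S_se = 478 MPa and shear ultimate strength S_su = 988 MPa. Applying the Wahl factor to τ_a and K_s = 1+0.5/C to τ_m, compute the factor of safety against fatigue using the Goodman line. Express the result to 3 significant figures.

C = D/d = 48.0/4.7 = 10.2128; K_W = (4C−1)/(4C−4)+0.615/C = 1.1416; K_s = 1+0.5/C = 1.0490
F_a = (F_max−F_min)/2 = 337.5 N; F_m = (F_max+F_min)/2 = 1202.5 N
τ_a = K_W·8F_aD/(πd³) = 1.1416 × 397.34 = 453.61 MPa
τ_m = K_s·8F_mD/(πd³) = 1.0490 × 1415.7 = 1485 MPa
Goodman: 1/n_f = τ_a/S_se + τ_m/S_su = 453.61/478 + 1485/988 = 0.94898 + 1.50305 = 2.452
n_f = 1/2.452 = 0.4078

0.408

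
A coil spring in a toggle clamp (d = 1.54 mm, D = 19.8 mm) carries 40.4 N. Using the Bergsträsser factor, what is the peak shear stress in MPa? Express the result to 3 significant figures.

Spring index C = D/d = 19.8/1.54 = 12.8571
K_B = (4C+2)/(4C−3) = 53.429/48.429 = 1.1032
τ₀ = 8FD/(πd³) = 8·40.4·19.8/(π·1.54³) = 6399.36/11.474 = 557.73 MPa
τ_max = K·τ₀ = 1.1032 × 557.73 = 615.31 MPa

615 MPa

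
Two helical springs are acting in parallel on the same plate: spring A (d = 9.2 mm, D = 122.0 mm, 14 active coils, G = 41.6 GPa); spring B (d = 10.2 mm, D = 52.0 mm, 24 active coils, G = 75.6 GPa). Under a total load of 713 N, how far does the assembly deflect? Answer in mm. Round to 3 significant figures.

22.4 mm

k_A = Gd⁴/(8D³N_a) = (41.6×10³)(9.2⁴)/(8·122.0³·14) = 1.4654 N/mm
k_B = Gd⁴/(8D³N_a) = (75.6×10³)(10.2⁴)/(8·52.0³·24) = 30.312 N/mm
Parallel: k_eq = 1.4654 + 30.312 = 31.777 N/mm
δ = F/k_eq = 713/31.777 = 22.438 mm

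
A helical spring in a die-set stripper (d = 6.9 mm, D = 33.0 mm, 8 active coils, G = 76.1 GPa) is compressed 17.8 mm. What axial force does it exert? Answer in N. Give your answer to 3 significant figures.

1330 N

k = Gd⁴/(8D³N_a) = (76.1×10³)(6.9⁴)/(8·33.0³·8) = 75 N/mm
F = k·δ = 75 × 17.8 = 1335 N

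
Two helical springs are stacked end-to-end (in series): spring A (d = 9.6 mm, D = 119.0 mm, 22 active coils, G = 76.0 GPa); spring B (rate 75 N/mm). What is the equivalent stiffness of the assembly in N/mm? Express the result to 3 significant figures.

2.12 N/mm

k_A = Gd⁴/(8D³N_a) = (76.0×10³)(9.6⁴)/(8·119.0³·22) = 2.1764 N/mm
Series: 1/k_eq = 1/2.1764 + 1/75 = 0.4728; k_eq = 2.1151 N/mm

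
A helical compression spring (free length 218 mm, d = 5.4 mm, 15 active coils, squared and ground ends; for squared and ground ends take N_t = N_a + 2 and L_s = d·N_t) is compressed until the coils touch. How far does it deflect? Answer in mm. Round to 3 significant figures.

N_t = 17; L_s = 5.4·17 = 91.8 mm
δ_solid = L₀ − L_s = 218 − 91.8 = 126.2 mm

126 mm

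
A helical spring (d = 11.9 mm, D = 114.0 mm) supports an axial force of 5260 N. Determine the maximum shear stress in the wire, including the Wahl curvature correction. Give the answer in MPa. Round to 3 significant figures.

1040 MPa

Spring index C = D/d = 114.0/11.9 = 9.5798
K_W = (4C−1)/(4C−4) + 0.615/C = 37.319/34.319 + 0.0642 = 1.1516
τ₀ = 8FD/(πd³) = 8·5260·114.0/(π·11.9³) = 4.79712e+06/5294.1 = 906.13 MPa
τ_max = K·τ₀ = 1.1516 × 906.13 = 1043.5 MPa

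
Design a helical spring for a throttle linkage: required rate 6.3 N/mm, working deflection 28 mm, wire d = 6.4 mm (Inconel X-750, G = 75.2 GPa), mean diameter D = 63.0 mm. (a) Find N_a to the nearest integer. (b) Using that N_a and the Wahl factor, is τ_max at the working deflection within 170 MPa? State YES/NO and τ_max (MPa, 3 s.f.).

(a) 10 coils; (b) YES, τ_max = 124 MPa

N_a = Gd⁴/(8D³k) = (75.2×10³)(6.4⁴)/(8·63.0³·6.3) = 10.01 → N_a = 10
Actual rate k = Gd⁴/(8D³·10) = 6.307 N/mm
Working load F = kδ = 6.307·28 = 176.6 N
C = 63.0/6.4 = 9.8438; K_W = (4C−1)/(4C−4)+0.615/C = 1.1473
τ_max = K_W·8FD/(πd³) = 1.1473·108.07 = 123.99 MPa
τ_max ≤ 170 MPa → acceptable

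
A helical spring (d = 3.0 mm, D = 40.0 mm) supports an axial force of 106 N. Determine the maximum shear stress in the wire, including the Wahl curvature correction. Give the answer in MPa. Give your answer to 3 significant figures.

443 MPa

Spring index C = D/d = 40.0/3.0 = 13.3333
K_W = (4C−1)/(4C−4) + 0.615/C = 52.333/49.333 + 0.0461 = 1.1069
τ₀ = 8FD/(πd³) = 8·106·40.0/(π·3.0³) = 33920/84.823 = 399.89 MPa
τ_max = K·τ₀ = 1.1069 × 399.89 = 442.65 MPa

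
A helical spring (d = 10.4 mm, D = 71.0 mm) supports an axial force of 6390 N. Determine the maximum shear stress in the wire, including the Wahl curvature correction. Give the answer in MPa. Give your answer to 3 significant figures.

1250 MPa

Spring index C = D/d = 71.0/10.4 = 6.8269
K_W = (4C−1)/(4C−4) + 0.615/C = 26.308/23.308 + 0.0901 = 1.2188
τ₀ = 8FD/(πd³) = 8·6390·71.0/(π·10.4³) = 3.62952e+06/3533.9 = 1027.1 MPa
τ_max = K·τ₀ = 1.2188 × 1027.1 = 1251.8 MPa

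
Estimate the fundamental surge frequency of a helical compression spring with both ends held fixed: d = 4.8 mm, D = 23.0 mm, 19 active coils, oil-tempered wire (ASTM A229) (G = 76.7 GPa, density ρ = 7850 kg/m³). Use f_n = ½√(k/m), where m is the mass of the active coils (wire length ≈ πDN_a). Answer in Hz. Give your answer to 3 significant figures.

168 Hz

k = Gd⁴/(8D³N_a) = (76.7×10³)(4.8⁴)/(8·23.0³·19) = 22.016 N/mm = 22016 N/m
Wire length L = πDN_a = π·23.0·19 = 1372.9 mm
m = ρ·(πd²/4)·L = 7850 × 18.096×10⁻⁶ m² × 1.3729 m = 0.19502 kg
f_n = ½√(k/m) = 0.5·√(22016/0.19502) = 0.5·√(1.1289e+05) = 168 Hz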